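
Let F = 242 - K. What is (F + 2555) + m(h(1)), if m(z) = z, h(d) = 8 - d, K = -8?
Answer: 2812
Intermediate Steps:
F = 250 (F = 242 - 1*(-8) = 242 + 8 = 250)
(F + 2555) + m(h(1)) = (250 + 2555) + (8 - 1*1) = 2805 + (8 - 1) = 2805 + 7 = 2812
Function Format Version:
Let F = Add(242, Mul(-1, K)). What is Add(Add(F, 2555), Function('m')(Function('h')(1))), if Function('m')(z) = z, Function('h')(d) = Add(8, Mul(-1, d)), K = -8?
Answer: 2812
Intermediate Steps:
F = 250 (F = Add(242, Mul(-1, -8)) = Add(242, 8) = 250)
Add(Add(F, 2555), Function('m')(Function('h')(1))) = Add(Add(250, 2555), Add(8, Mul(-1, 1))) = Add(2805, Add(8, -1)) = Add(2805, 7) = 2812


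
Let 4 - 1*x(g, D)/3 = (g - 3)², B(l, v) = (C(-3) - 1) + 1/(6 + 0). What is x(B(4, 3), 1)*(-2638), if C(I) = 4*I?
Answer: 11714039/6 ≈ 1.9523e+6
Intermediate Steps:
B(l, v) = -77/6 (B(l, v) = (4*(-3) - 1) + 1/(6 + 0) = (-12 - 1) + 1/6 = -13 + ⅙ = -77/6)
x(g, D) = 12 - 3*(-3 + g)² (x(g, D) = 12 - 3*(g - 3)² = 12 - 3*(-3 + g)²)
x(B(4, 3), 1)*(-2638) = (12 - 3*(-3 - 77/6)²)*(-2638) = (12 - 3*(-95/6)²)*(-2638) = (12 - 3*9025/36)*(-2638) = (12 - 9025/12)*(-2638) = -8881/12*(-2638) = 11714039/6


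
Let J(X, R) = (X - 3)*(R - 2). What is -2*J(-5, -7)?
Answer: -144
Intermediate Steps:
J(X, R) = (-3 + X)*(-2 + R)
-2*J(-5, -7) = -2*(6 - 3*(-7) - 2*(-5) - 7*(-5)) = -2*(6 + 21 + 10 + 35) = -2*72 = -144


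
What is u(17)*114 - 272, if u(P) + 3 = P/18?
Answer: -1519/3 ≈ -506.33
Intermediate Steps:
u(P) = -3 + P/18
u(17)*114 - 272 = (-3 + (1/18)*17)*114 - 272 = (-3 + 17/18)*114 - 272 = -37/18*114 - 272 = -703/3 - 272 = -1519/3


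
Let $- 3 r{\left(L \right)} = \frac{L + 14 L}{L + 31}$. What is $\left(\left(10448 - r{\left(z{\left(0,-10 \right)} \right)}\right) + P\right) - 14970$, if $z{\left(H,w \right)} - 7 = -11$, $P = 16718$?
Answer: $\frac{329272}{27} \approx 12195.0$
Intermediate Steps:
$z{\left(H,w \right)} = -4$ ($z{\left(H,w \right)} = 7 - 11 = -4$)
$r{\left(L \right)} = - \frac{5 L}{31 + L}$ ($r{\left(L \right)} = - \frac{\left(L + 14 L\right) \frac{1}{L + 31}}{3} = - \frac{15 L \frac{1}{31 + L}}{3} = - \frac{5 L}{31 + L}$)
$\left(\left(10448 - r{\left(z{\left(0,-10 \right)} \right)}\right) + P\right) - 14970 = \left(\left(10448 - \left(-5\right) \left(-4\right) \frac{1}{31 - 4}\right) + 16718\right) - 14970 = \left(\left(10448 - \left(-5\right) \left(-4\right) \frac{1}{27}\right) + 16718\right) - 14970 = \left(\left(10448 - \frac{20}{27}\right) + 16718\right) - 14970 = \left(\frac{282076}{27} + 16718\right) - 14970 = \frac{733462}{27} - 14970 = \frac{329272}{27}$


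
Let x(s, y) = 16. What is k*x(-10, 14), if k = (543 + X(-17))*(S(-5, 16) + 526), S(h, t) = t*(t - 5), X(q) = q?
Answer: 5908032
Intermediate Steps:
S(h, t) = t*(-5 + t)
k = 369252 (k = (543 - 17)*(16*(-5 + 16) + 526) = 526*(16*11 + 526) = 526*(176 + 526) = 526*702 = 369252)
k*x(-10, 14) = 369252*16 = 5908032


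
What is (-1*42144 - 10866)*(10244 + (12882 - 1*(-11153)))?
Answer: -1817129790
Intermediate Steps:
(-1*42144 - 10866)*(10244 + (12882 - 1*(-11153))) = (-42144 - 10866)*(10244 + (12882 + 11153)) = -53010*(10244 + 24035) = -53010*34279 = -1817129790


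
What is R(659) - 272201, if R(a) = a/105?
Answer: -28580446/105 ≈ -2.7219e+5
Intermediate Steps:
R(a) = a/105 (R(a) = a*(1/105) = a/105)
R(659) - 272201 = (1/105)*659 - 272201 = 659/105 - 272201 = -28580446/105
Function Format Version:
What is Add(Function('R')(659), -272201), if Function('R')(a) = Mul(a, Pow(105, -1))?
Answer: Rational(-28580446, 105) ≈ -2.7219e+5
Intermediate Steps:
Function('R')(a) = Mul(Rational(1, 105), a) (Function('R')(a) = Mul(a, Rational(1, 105)) = Mul(Rational(1, 105), a))
Add(Function('R')(659), -272201) = Add(Mul(Rational(1, 105), 659), -272201) = Add(Rational(659, 105), -272201) = Rational(-28580446, 105)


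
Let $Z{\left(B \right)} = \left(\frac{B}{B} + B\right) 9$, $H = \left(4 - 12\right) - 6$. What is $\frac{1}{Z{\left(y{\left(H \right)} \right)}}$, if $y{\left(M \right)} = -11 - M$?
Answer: $\frac{1}{36} \approx 0.027778$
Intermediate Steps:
$H = -14$ ($H = \left(4 - 12\right) - 6 = -8 - 6 = -14$)
$Z{\left(B \right)} = 9 + 9 B$ ($Z{\left(B \right)} = \left(1 + B\right) 9 = 9 + 9 B$)
$\frac{1}{Z{\left(y{\left(H \right)} \right)}} = \frac{1}{9 + 9 \left(-11 - -14\right)} = \frac{1}{9 + 9 \left(-11 + 14\right)} = \frac{1}{9 + 9 \cdot 3} = \frac{1}{9 + 27} = \frac{1}{36}$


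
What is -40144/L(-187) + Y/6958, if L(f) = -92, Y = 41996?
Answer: 35398198/80017 ≈ 442.38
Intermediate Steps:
-40144/L(-187) + Y/6958 = -40144/(-92) + 41996/6958 = -40144*(-1/92) + 41996*(1/6958) = 10036/23 + 20998/3479 = 35398198/80017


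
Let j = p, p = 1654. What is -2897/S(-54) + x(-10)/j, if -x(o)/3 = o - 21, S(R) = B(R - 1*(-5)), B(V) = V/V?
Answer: -4791545/1654 ≈ -2896.9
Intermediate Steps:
B(V) = 1
S(R) = 1
x(o) = 63 - 3*o (x(o) = -3*(o - 21) = -3*(-21 + o) = 63 - 3*o)
j = 1654
-2897/S(-54) + x(-10)/j = -2897/1 + (63 - 3*(-10))/1654 = -2897*1 + (63 + 30)*(1/1654) = -2897 + 93*(1/1654) = -2897 + 93/1654 = -4791545/1654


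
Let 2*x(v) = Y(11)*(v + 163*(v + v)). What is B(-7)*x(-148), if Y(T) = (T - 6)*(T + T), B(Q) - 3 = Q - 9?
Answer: 34603140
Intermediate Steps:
B(Q) = -6 + Q (B(Q) = 3 + (Q - 9) = 3 + (-9 + Q) = -6 + Q)
Y(T) = 2*T*(-6 + T) (Y(T) = (-6 + T)*(2*T) = 2*T*(-6 + T))
x(v) = 17985*v (x(v) = ((2*11*(-6 + 11))*(v + 163*(v + v)))/2 = ((2*11*5)*(v + 163*(2*v)))/2 = (110*(v + 326*v))/2 = (110*(327*v))/2 = (35970*v)/2 = 17985*v)
B(-7)*x(-148) = (-6 - 7)*(17985*(-148)) = -13*(-2661780) = 34603140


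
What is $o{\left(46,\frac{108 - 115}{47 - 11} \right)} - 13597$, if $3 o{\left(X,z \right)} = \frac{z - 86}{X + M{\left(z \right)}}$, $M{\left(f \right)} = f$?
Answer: $- \frac{67267462}{4947} \approx -13598.0$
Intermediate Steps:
$o{\left(X,z \right)} = \frac{-86 + z}{3 \left(X + z\right)}$ ($o{\left(X,z \right)} = \frac{\left(z - 86\right) \frac{1}{X + z}}{3} = \frac{\left(-86 + z\right) \frac{1}{X + z}}{3} = \frac{\frac{1}{X + z} \left(-86 + z\right)}{3} = \frac{-86 + z}{3 \left(X + z\right)}$)
$o{\left(46,\frac{108 - 115}{47 - 11} \right)} - 13597 = \frac{-86 + \frac{108 - 115}{47 - 11}}{3 \left(46 + \frac{108 - 115}{47 - 11}\right)} - 13597 = \frac{-86 + \frac{108 - 115}{36}}{3 \left(46 + \frac{108 - 115}{36}\right)} - 13597 = \frac{-86 - \frac{7}{36}}{3 \left(46 - \frac{7}{36}\right)} - 13597 = \frac{1}{3} \frac{1}{\frac{1649}{36}} \left(- \frac{3103}{36}\right) - 13597 = \frac{1}{3} \cdot \frac{36}{1649} \left(- \frac{3103}{36}\right) - 13597 = - \frac{3103}{4947} - 13597 = - \frac{67267462}{4947}$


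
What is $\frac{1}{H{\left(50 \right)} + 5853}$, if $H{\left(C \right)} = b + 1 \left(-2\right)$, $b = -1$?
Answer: $\frac{1}{5850} \approx 0.00017094$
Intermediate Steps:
$H{\left(C \right)} = -3$ ($H{\left(C \right)} = -1 + 1 \left(-2\right) = -1 - 2 = -3$)
$\frac{1}{H{\left(50 \right)} + 5853} = \frac{1}{-3 + 5853} = \frac{1}{5850}$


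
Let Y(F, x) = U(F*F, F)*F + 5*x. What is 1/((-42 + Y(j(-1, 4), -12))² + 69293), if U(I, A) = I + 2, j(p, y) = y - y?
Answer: 1/79697 ≈ 1.2548e-5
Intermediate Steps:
j(p, y) = 0
U(I, A) = 2 + I
Y(F, x) = 5*x + F*(2 + F²) (Y(F, x) = (2 + F*F)*F + 5*x = (2 + F²)*F + 5*x = F*(2 + F²) + 5*x = 5*x + F*(2 + F²))
1/((-42 + Y(j(-1, 4), -12))² + 69293) = 1/((-42 + (5*(-12) + 0*(2 + 0²)))² + 69293) = 1/((-42 + (-60 + 0*(2 + 0)))² + 69293) = 1/((-42 + (-60 + 0*2))² + 69293) = 1/((-42 + (-60 + 0))² + 69293) = 1/((-42 - 60)² + 69293) = 1/((-102)² + 69293) = 1/(10404 + 69293) = 1/79697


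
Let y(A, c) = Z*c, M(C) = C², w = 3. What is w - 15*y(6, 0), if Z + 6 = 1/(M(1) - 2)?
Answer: 3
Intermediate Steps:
Z = -7 (Z = -6 + 1/(1² - 2) = -6 + 1/(1 - 2) = -6 + 1/(-1) = -6 - 1 = -7)
y(A, c) = -7*c
w - 15*y(6, 0) = 3 - (-105)*0 = 3 - 15*0 = 3 + 0 = 3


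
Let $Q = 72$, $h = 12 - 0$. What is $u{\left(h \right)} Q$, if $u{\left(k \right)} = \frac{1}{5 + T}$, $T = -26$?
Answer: $- \frac{24}{7} \approx -3.4286$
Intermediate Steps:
$h = 12$ ($h = 12 + 0 = 12$)
$u{\left(k \right)} = - \frac{1}{21}$ ($u{\left(k \right)} = \frac{1}{5 - 26} = \frac{1}{-21} = - \frac{1}{21}$)
$u{\left(h \right)} Q = \left(- \frac{1}{21}\right) 72 = - \frac{24}{7}$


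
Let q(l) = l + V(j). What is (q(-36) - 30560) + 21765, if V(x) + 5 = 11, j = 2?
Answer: -8825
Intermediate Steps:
V(x) = 6 (V(x) = -5 + 11 = 6)
q(l) = 6 + l (q(l) = l + 6 = 6 + l)
(q(-36) - 30560) + 21765 = ((6 - 36) - 30560) + 21765 = (-30 - 30560) + 21765 = -30590 + 21765 = -8825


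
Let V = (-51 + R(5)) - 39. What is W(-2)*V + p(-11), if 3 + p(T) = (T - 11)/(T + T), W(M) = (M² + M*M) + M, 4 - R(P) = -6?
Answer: -482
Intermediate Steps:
R(P) = 10 (R(P) = 4 - 1*(-6) = 4 + 6 = 10)
W(M) = M + 2*M² (W(M) = (M² + M²) + M = 2*M² + M = M + 2*M²)
V = -80 (V = (-51 + 10) - 39 = -41 - 39 = -80)
p(T) = -3 + (-11 + T)/(2*T) (p(T) = -3 + (T - 11)/(T + T) = -3 + (-11 + T)/((2*T)) = -3 + (-11 + T)*(1/(2*T)) = -3 + (-11 + T)/(2*T))
W(-2)*V + p(-11) = -2*(1 + 2*(-2))*(-80) + (½)*(-11 - 5*(-11))/(-11) = -2*(1 - 4)*(-80) + (½)*(-1/11)*(-11 + 55) = -2*(-3)*(-80) + (½)*(-1/11)*44 = 6*(-80) - 2 = -480 - 2 = -482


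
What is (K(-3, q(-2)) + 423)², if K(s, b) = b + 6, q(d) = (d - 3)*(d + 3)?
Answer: 179776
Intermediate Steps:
q(d) = (-3 + d)*(3 + d)
K(s, b) = 6 + b
(K(-3, q(-2)) + 423)² = ((6 + (-9 + (-2)²)) + 423)² = ((6 + (-9 + 4)) + 423)² = ((6 - 5) + 423)² = (1 + 423)² = 424² = 179776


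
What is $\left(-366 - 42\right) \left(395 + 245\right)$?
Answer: $-261120$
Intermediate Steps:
$\left(-366 - 42\right) \left(395 + 245\right) = \left(-408\right) 640 = -261120$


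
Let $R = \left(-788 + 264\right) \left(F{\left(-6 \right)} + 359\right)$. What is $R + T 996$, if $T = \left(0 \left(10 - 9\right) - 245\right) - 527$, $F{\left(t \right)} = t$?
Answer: $-953884$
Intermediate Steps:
$T = -772$ ($T = \left(0 \cdot 1 - 245\right) - 527 = \left(0 - 245\right) - 527 = -245 - 527 = -772$)
$R = -184972$ ($R = \left(-788 + 264\right) \left(-6 + 359\right) = \left(-524\right) 353 = -184972$)
$R + T 996 = -184972 - 768912 = -953884$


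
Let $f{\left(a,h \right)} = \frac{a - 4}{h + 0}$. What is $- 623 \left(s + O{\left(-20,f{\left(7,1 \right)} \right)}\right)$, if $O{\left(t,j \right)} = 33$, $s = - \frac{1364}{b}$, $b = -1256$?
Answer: $- \frac{6667969}{314} \approx -21236.0$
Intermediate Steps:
$f{\left(a,h \right)} = \frac{-4 + a}{h}$
$s = \frac{341}{314}$ ($s = - \frac{1364}{-1256} = \left(-1364\right) \left(- \frac{1}{1256}\right) = \frac{341}{314} \approx 1.086$)
$- 623 \left(s + O{\left(-20,f{\left(7,1 \right)} \right)}\right) = - 623 \left(\frac{341}{314} + 33\right) = \left(-623\right) \frac{10703}{314} = - \frac{6667969}{314}$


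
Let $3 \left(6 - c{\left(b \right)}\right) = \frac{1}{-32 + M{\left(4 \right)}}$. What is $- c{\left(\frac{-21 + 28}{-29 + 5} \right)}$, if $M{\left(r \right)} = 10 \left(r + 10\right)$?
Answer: $- \frac{1943}{324} \approx -5.9969$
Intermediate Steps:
$M{\left(r \right)} = 100 + 10 r$ ($M{\left(r \right)} = 10 \left(10 + r\right) = 100 + 10 r$)
$c{\left(b \right)} = \frac{1943}{324}$ ($c{\left(b \right)} = 6 - \frac{1}{3 \left(-32 + \left(100 + 10 \cdot 4\right)\right)} = 6 - \frac{1}{3 \left(-32 + \left(100 + 40\right)\right)} = 6 - \frac{1}{3 \left(-32 + 140\right)} = 6 - \frac{1}{3 \cdot 108} = 6 - \frac{1}{324} = \frac{1943}{324}$)
$- c{\left(\frac{-21 + 28}{-29 + 5} \right)} = \left(-1\right) \frac{1943}{324} = - \frac{1943}{324}$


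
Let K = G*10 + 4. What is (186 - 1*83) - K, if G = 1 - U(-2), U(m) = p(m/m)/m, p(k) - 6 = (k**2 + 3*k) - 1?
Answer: 44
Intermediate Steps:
p(k) = 5 + k**2 + 3*k (p(k) = 6 + ((k**2 + 3*k) - 1) = 6 + (-1 + k**2 + 3*k) = 5 + k**2 + 3*k)
U(m) = 9/m (U(m) = (5 + (m/m)**2 + 3*(m/m))/m = (5 + 1**2 + 3*1)/m = (5 + 1 + 3)/m = 9/m)
G = 11/2 (G = 1 - 9/(-2) = 1 - 9*(-1)/2 = 1 - 1*(-9/2) = 1 + 9/2 = 11/2 ≈ 5.5000)
K = 59 (K = (11/2)*10 + 4 = 55 + 4 = 59)
(186 - 1*83) - K = (186 - 1*83) - 1*59 = (186 - 83) - 59 = 103 - 59 = 44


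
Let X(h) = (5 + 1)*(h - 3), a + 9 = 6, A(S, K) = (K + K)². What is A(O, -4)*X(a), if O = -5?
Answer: -2304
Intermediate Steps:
A(S, K) = 4*K² (A(S, K) = (2*K)² = 4*K²)
a = -3 (a = -9 + 6 = -3)
X(h) = -18 + 6*h (X(h) = 6*(-3 + h) = -18 + 6*h)
A(O, -4)*X(a) = (4*(-4)²)*(-18 + 6*(-3)) = (4*16)*(-18 - 18) = 64*(-36) = -2304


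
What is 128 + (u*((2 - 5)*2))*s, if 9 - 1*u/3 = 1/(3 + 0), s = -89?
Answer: 14012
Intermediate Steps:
u = 26 (u = 27 - 3/(3 + 0) = 27 - 3/3 = 27 - 3*1/3 = 27 - 1 = 26)
128 + (u*((2 - 5)*2))*s = 128 + (26*((2 - 5)*2))*(-89) = 128 + (26*(-3*2))*(-89) = 128 + (26*(-6))*(-89) = 128 - 156*(-89) = 128 + 13884 = 14012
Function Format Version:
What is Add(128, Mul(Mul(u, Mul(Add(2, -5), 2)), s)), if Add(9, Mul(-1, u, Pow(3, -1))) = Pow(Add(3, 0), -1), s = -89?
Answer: 14012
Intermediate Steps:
u = 26 (u = Add(27, Mul(-3, Pow(Add(3, 0), -1))) = Add(27, Mul(-3, Pow(3, -1))) = Add(27, Mul(-3, Rational(1, 3))) = Add(27, -1) = 26)
Add(128, Mul(Mul(u, Mul(Add(2, -5), 2)), s)) = Add(128, Mul(Mul(26, Mul(Add(2, -5), 2)), -89)) = Add(128, Mul(Mul(26, Mul(-3, 2)), -89)) = Add(128, Mul(Mul(26, -6), -89)) = Add(128, Mul(-156, -89)) = Add(128, 13884) = 14012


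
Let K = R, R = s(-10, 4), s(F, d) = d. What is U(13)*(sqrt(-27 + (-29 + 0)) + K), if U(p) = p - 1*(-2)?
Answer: 60 + 30*I*sqrt(14) ≈ 60.0 + 112.25*I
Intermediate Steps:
R = 4
K = 4
U(p) = 2 + p (U(p) = p + 2 = 2 + p)
U(13)*(sqrt(-27 + (-29 + 0)) + K) = (2 + 13)*(sqrt(-27 + (-29 + 0)) + 4) = 15*(sqrt(-27 - 29) + 4) = 15*(sqrt(-56) + 4) = 15*(2*I*sqrt(14) + 4) = 15*(4 + 2*I*sqrt(14)) = 60 + 30*I*sqrt(14)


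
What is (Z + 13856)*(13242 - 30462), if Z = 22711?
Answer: -629683740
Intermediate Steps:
(Z + 13856)*(13242 - 30462) = (22711 + 13856)*(13242 - 30462) = 36567*(-17220) = -629683740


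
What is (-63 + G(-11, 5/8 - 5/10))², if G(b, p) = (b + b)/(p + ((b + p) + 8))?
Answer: 3025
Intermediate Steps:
G(b, p) = 2*b/(8 + b + 2*p) (G(b, p) = (2*b)/(p + (8 + b + p)) = (2*b)/(8 + b + 2*p) = 2*b/(8 + b + 2*p))
(-63 + G(-11, 5/8 - 5/10))² = (-63 + 2*(-11)/(8 - 11 + 2*(5/8 - 5/10)))² = (-63 + 2*(-11)/(8 - 11 + 2*(5*(⅛) - 5*⅒)))² = (-63 + 2*(-11)/(8 - 11 + 2*(5/8 - ½)))² = (-63 + 2*(-11)/(8 - 11 + 2*(⅛)))² = (-63 + 2*(-11)/(8 - 11 + ¼))² = (-63 + 2*(-11)/(-11/4))² = (-63 + 2*(-11)*(-4/11))² = (-63 + 8)² = (-55)² = 3025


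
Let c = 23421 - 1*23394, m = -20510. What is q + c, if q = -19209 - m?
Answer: 1328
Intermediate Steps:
c = 27 (c = 23421 - 23394 = 27)
q = 1301 (q = -19209 - 1*(-20510) = -19209 + 20510 = 1301)
q + c = 1301 + 27 = 1328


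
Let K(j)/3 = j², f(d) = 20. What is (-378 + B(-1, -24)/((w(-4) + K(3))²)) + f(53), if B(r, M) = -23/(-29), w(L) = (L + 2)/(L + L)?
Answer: -123348174/344549 ≈ -358.00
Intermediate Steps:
K(j) = 3*j²
w(L) = (2 + L)/(2*L) (w(L) = (2 + L)/((2*L)) = (2 + L)*(1/(2*L)) = (2 + L)/(2*L))
B(r, M) = 23/29 (B(r, M) = -23*(-1/29) = 23/29)
(-378 + B(-1, -24)/((w(-4) + K(3))²)) + f(53) = (-378 + 23/(29*(((½)*(2 - 4)/(-4) + 3*3²)²))) + 20 = (-378 + 23/(29*(((½)*(-¼)*(-2) + 3*9)²))) + 20 = (-378 + 23/(29*((¼ + 27)²))) + 20 = (-378 + 23/(29*((109/4)²))) + 20 = (-378 + 23/(29*(11881/16))) + 20 = (-378 + (23/29)*(16/11881)) + 20 = (-378 + 368/344549) + 20 = -130239154/344549 + 20 = -123348174/344549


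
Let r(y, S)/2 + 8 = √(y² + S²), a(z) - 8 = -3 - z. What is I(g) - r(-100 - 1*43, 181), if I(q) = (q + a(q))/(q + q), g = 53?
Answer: 1701/106 - 2*√53210 ≈ -445.30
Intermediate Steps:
a(z) = 5 - z (a(z) = 8 + (-3 - z) = 5 - z)
I(q) = 5/(2*q) (I(q) = (q + (5 - q))/(q + q) = 5/((2*q)) = 5*(1/(2*q)) = 5/(2*q))
r(y, S) = -16 + 2*√(S² + y²) (r(y, S) = -16 + 2*√(y² + S²) = -16 + 2*√(S² + y²))
I(g) - r(-100 - 1*43, 181) = (5/2)/53 - (-16 + 2*√(181² + (-100 - 1*43)²)) = (5/2)*(1/53) - (-16 + 2*√(32761 + (-100 - 43)²)) = 5/106 - (-16 + 2*√(32761 + (-143)²)) = 5/106 - (-16 + 2*√(32761 + 20449)) = 5/106 - (-16 + 2*√53210) = 5/106 + (16 - 2*√53210) = 1701/106 - 2*√53210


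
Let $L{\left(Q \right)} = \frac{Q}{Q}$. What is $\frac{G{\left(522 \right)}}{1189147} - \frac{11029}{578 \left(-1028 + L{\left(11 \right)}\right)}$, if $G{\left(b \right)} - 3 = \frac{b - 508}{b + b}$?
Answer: $\frac{1711754280881}{92117965627701} \approx 0.018582$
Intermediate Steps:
$L{\left(Q \right)} = 1$
$G{\left(b \right)} = 3 + \frac{-508 + b}{2 b}$ ($G{\left(b \right)} = 3 + \frac{b - 508}{b + b} = 3 + \frac{-508 + b}{2 b}$)
$\frac{G{\left(522 \right)}}{1189147} - \frac{11029}{578 \left(-1028 + L{\left(11 \right)}\right)} = \frac{\frac{7}{2} - \frac{254}{522}}{1189147} - \frac{11029}{578 \left(-1028 + 1\right)} = \left(\frac{7}{2} - \frac{127}{261}\right) \frac{1}{1189147} - \frac{11029}{578 \left(-1027\right)} = \left(\frac{7}{2} - \frac{127}{261}\right) \frac{1}{1189147} - \frac{11029}{-593606} = \frac{1573}{522} \cdot \frac{1}{1189147} - - \frac{11029}{593606} = \frac{1573}{620734734} + \frac{11029}{593606} = \frac{1711754280881}{92117965627701}$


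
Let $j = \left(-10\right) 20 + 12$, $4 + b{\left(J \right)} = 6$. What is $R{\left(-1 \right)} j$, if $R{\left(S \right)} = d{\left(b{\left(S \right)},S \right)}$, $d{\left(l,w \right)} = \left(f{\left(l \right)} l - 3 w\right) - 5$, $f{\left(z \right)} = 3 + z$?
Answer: $-1504$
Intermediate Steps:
$b{\left(J \right)} = 2$ ($b{\left(J \right)} = -4 + 6 = 2$)
$d{\left(l,w \right)} = -5 - 3 w + l \left(3 + l\right)$ ($d{\left(l,w \right)} = \left(\left(3 + l\right) l - 3 w\right) - 5 = \left(l \left(3 + l\right) - 3 w\right) - 5 = \left(- 3 w + l \left(3 + l\right)\right) - 5 = -5 - 3 w + l \left(3 + l\right)$)
$R{\left(S \right)} = 5 - 3 S$ ($R{\left(S \right)} = -5 - 3 S + 2 \left(3 + 2\right) = -5 - 3 S + 2 \cdot 5 = -5 - 3 S + 10 = 5 - 3 S$)
$j = -188$ ($j = -200 + 12 = -188$)
$R{\left(-1 \right)} j = \left(5 - -3\right) \left(-188\right) = \left(5 + 3\right) \left(-188\right) = 8 \left(-188\right) = -1504$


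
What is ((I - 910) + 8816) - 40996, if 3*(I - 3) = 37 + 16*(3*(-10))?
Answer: -99704/3 ≈ -33235.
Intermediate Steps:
I = -434/3 (I = 3 + (37 + 16*(3*(-10)))/3 = 3 + (37 + 16*(-30))/3 = 3 + (37 - 480)/3 = 3 + (1/3)*(-443) = 3 - 443/3 = -434/3 ≈ -144.67)
((I - 910) + 8816) - 40996 = ((-434/3 - 910) + 8816) - 40996 = (-3164/3 + 8816) - 40996 = 23284/3 - 40996 = -99704/3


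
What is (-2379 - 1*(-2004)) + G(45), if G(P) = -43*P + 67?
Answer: -2243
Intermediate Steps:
G(P) = 67 - 43*P
(-2379 - 1*(-2004)) + G(45) = (-2379 - 1*(-2004)) + (67 - 43*45) = (-2379 + 2004) + (67 - 1935) = -375 - 1868 = -2243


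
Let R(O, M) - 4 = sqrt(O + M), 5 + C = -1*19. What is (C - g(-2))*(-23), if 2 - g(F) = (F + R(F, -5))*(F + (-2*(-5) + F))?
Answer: 322 - 138*I*sqrt(7) ≈ 322.0 - 365.11*I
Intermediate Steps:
C = -24 (C = -5 - 1*19 = -5 - 19 = -24)
R(O, M) = 4 + sqrt(M + O) (R(O, M) = 4 + sqrt(O + M) = 4 + sqrt(M + O))
g(F) = 2 - (10 + 2*F)*(4 + F + sqrt(-5 + F)) (g(F) = 2 - (F + (4 + sqrt(-5 + F)))*(F + (-2*(-5) + F)) = 2 - (4 + F + sqrt(-5 + F))*(F + (10 + F)) = 2 - (4 + F + sqrt(-5 + F))*(10 + 2*F) = 2 - (10 + 2*F)*(4 + F + sqrt(-5 + F)))
(C - g(-2))*(-23) = (-24 - (-38 - 18*(-2) - 10*sqrt(-5 - 2) - 2*(-2)**2 - 2*(-2)*sqrt(-5 - 2)))*(-23) = (-24 - (-38 + 36 - 10*I*sqrt(7) - 2*4 - 2*(-2)*sqrt(-7)))*(-23) = (-24 - (-38 + 36 - 10*I*sqrt(7) - 8 - 2*(-2)*I*sqrt(7)))*(-23) = (-24 - (-38 + 36 - 10*I*sqrt(7) - 8 + 4*I*sqrt(7)))*(-23) = (-24 - (-10 - 6*I*sqrt(7)))*(-23) = (-24 + (10 + 6*I*sqrt(7)))*(-23) = (-14 + 6*I*sqrt(7))*(-23) = 322 - 138*I*sqrt(7)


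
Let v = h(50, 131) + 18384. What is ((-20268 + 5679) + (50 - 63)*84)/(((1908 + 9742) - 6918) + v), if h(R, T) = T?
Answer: -5227/7749 ≈ -0.67454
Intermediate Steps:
v = 18515 (v = 131 + 18384 = 18515)
((-20268 + 5679) + (50 - 63)*84)/(((1908 + 9742) - 6918) + v) = ((-20268 + 5679) + (50 - 63)*84)/(((1908 + 9742) - 6918) + 18515) = (-14589 - 13*84)/((11650 - 6918) + 18515) = (-14589 - 1092)/(4732 + 18515) = -15681/23247 = -15681*1/23247 = -5227/7749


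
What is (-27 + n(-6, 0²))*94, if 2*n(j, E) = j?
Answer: -2820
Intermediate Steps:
n(j, E) = j/2
(-27 + n(-6, 0²))*94 = (-27 + (½)*(-6))*94 = (-27 - 3)*94 = -30*94 = -2820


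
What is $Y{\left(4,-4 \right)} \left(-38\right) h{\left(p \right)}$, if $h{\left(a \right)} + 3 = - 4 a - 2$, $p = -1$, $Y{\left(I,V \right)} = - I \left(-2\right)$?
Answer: $304$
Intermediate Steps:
$Y{\left(I,V \right)} = 2 I$ ($Y{\left(I,V \right)} = - \left(-2\right) I = 2 I$)
$h{\left(a \right)} = -5 - 4 a$ ($h{\left(a \right)} = -3 - \left(2 + 4 a\right) = -5 - 4 a$)
$Y{\left(4,-4 \right)} \left(-38\right) h{\left(p \right)} = 2 \cdot 4 \left(-38\right) \left(-5 - -4\right) = 8 \left(-38\right) \left(-5 + 4\right) = \left(-304\right) \left(-1\right) = 304$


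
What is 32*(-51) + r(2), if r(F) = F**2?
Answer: -1628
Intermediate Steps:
32*(-51) + r(2) = 32*(-51) + 2**2 = -1632 + 4 = -1628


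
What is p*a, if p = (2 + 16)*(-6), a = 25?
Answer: -2700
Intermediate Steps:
p = -108 (p = 18*(-6) = -108)
p*a = -108*25 = -2700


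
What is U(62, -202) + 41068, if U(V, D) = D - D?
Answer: 41068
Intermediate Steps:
U(V, D) = 0
U(62, -202) + 41068 = 0 + 41068 = 41068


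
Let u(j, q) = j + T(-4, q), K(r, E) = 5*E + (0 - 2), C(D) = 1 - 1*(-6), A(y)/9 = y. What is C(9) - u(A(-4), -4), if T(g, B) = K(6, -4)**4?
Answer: -234213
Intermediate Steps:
A(y) = 9*y
C(D) = 7 (C(D) = 1 + 6 = 7)
K(r, E) = -2 + 5*E (K(r, E) = 5*E - 2 = -2 + 5*E)
T(g, B) = 234256 (T(g, B) = (-2 + 5*(-4))**4 = (-2 - 20)**4 = (-22)**4 = 234256)
u(j, q) = 234256 + j (u(j, q) = j + 234256 = 234256 + j)
C(9) - u(A(-4), -4) = 7 - (234256 + 9*(-4)) = 7 - (234256 - 36) = 7 - 1*234220 = 7 - 234220 = -234213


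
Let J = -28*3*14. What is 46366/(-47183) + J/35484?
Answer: -141728196/139520131 ≈ -1.0158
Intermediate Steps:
J = -1176 (J = -84*14 = -1176)
46366/(-47183) + J/35484 = 46366/(-47183) - 1176/35484 = 46366*(-1/47183) - 1176*1/35484 = -46366/47183 - 98/2957 = -141728196/139520131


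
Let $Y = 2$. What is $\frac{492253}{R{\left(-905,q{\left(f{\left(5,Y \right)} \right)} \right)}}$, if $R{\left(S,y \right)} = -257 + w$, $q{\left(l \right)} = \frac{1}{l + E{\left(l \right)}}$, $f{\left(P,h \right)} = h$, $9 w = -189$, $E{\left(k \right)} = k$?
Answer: $- \frac{492253}{278} \approx -1770.7$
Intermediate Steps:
$w = -21$ ($w = \frac{1}{9} \left(-189\right) = -21$)
$q{\left(l \right)} = \frac{1}{2 l}$ ($q{\left(l \right)} = \frac{1}{l + l} = \frac{1}{2 l}$)
$R{\left(S,y \right)} = -278$ ($R{\left(S,y \right)} = -257 - 21 = -278$)
$\frac{492253}{R{\left(-905,q{\left(f{\left(5,Y \right)} \right)} \right)}} = \frac{492253}{-278} = 492253 \left(- \frac{1}{278}\right) = - \frac{492253}{278}$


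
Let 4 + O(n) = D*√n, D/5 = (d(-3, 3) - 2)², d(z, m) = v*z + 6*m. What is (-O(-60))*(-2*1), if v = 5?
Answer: -8 + 20*I*√15 ≈ -8.0 + 77.46*I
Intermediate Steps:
d(z, m) = 5*z + 6*m
D = 5 (D = 5*((5*(-3) + 6*3) - 2)² = 5*((-15 + 18) - 2)² = 5*(3 - 2)² = 5*1² = 5*1 = 5)
O(n) = -4 + 5*√n
(-O(-60))*(-2*1) = (-(-4 + 5*√(-60)))*(-2*1) = -(-4 + 5*(2*I*√15))*(-2) = -(-4 + 10*I*√15)*(-2) = (4 - 10*I*√15)*(-2) = -8 + 20*I*√15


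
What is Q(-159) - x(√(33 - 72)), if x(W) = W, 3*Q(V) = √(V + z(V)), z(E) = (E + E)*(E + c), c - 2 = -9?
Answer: √52629/3 - I*√39 ≈ 76.47 - 6.245*I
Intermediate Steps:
c = -7 (c = 2 - 9 = -7)
z(E) = 2*E*(-7 + E) (z(E) = (E + E)*(E - 7) = (2*E)*(-7 + E) = 2*E*(-7 + E))
Q(V) = √(V + 2*V*(-7 + V))/3
Q(-159) - x(√(33 - 72)) = √(-159*(-13 + 2*(-159)))/3 - √(33 - 72) = √(-159*(-13 - 318))/3 - √(-39) = √(-159*(-331))/3 - I*√39 = √52629/3 - I*√39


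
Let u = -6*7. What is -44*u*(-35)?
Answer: -64680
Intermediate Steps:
u = -42
-44*u*(-35) = -44*(-42)*(-35) = 1848*(-35) = -64680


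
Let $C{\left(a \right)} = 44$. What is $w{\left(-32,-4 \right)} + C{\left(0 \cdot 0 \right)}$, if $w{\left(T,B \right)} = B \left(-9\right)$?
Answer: $80$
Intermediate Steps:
$w{\left(T,B \right)} = - 9 B$
$w{\left(-32,-4 \right)} + C{\left(0 \cdot 0 \right)} = \left(-9\right) \left(-4\right) + 44 = 36 + 44 = 80$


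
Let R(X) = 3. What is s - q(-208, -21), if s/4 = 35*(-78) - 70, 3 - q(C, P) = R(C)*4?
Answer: -11191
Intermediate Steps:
q(C, P) = -9 (q(C, P) = 3 - 3*4 = 3 - 1*12 = 3 - 12 = -9)
s = -11200 (s = 4*(35*(-78) - 70) = 4*(-2730 - 70) = 4*(-2800) = -11200)
s - q(-208, -21) = -11200 - 1*(-9) = -11200 + 9 = -11191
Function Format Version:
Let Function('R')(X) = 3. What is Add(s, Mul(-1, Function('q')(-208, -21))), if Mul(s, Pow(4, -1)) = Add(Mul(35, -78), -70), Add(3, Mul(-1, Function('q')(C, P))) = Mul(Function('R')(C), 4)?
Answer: -11191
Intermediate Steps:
Function('q')(C, P) = -9 (Function('q')(C, P) = Add(3, Mul(-1, Mul(3, 4))) = Add(3, Mul(-1, 12)) = Add(3, -12) = -9)
s = -11200 (s = Mul(4, Add(Mul(35, -78), -70)) = Mul(4, Add(-2730, -70)) = Mul(4, -2800) = -11200)
Add(s, Mul(-1, Function('q')(-208, -21))) = Add(-11200, Mul(-1, -9)) = Add(-11200, 9) = -11191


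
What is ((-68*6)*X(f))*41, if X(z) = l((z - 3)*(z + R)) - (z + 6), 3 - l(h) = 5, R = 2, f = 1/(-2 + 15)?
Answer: 1756440/13 ≈ 1.3511e+5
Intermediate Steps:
f = 1/13 ≈ 0.076923
l(h) = -2 (l(h) = 3 - 1*5 = 3 - 5 = -2)
X(z) = -8 - z (X(z) = -2 - (z + 6) = -2 - (6 + z) = -2 + (-6 - z) = -8 - z)
((-68*6)*X(f))*41 = ((-68*6)*(-8 - 1*1/13))*41 = -408*(-8 - 1/13)*41 = -408*(-105/13)*41 = (42840/13)*41 = 1756440/13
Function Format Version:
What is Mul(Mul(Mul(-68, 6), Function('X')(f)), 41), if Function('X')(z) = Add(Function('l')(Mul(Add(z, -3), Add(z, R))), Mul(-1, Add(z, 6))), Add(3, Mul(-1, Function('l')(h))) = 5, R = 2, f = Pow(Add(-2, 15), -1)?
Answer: Rational(1756440, 13) ≈ 1.3511e+5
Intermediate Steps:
f = Rational(1, 13) (f = Pow(13, -1) = Rational(1, 13) ≈ 0.076923)
Function('l')(h) = -2 (Function('l')(h) = Add(3, Mul(-1, 5)) = Add(3, -5) = -2)
Function('X')(z) = Add(-8, Mul(-1, z)) (Function('X')(z) = Add(-2, Mul(-1, Add(z, 6))) = Add(-2, Mul(-1, Add(6, z))) = Add(-2, Add(-6, Mul(-1, z))) = Add(-8, Mul(-1, z)))
Mul(Mul(Mul(-68, 6), Function('X')(f)), 41) = Mul(Mul(Mul(-68, 6), Add(-8, Mul(-1, Rational(1, 13)))), 41) = Mul(Mul(-408, Add(-8, Rational(-1, 13))), 41) = Mul(Mul(-408, Rational(-105, 13)), 41) = Mul(Rational(42840, 13), 41) = Rational(1756440, 13)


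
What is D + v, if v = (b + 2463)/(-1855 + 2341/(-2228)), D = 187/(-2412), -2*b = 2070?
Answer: -2815759385/3324765924 ≈ -0.84690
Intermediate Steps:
b = -1035 (b = -½*2070 = -1035)
D = -187/2412 (D = 187*(-1/2412) = -187/2412 ≈ -0.077529)
v = -1060528/1378427 (v = (-1035 + 2463)/(-1855 + 2341/(-2228)) = 1428/(-1855 + 2341*(-1/2228)) = 1428/(-1855 - 2341/2228) = 1428/(-4135281/2228) = 1428*(-2228/4135281) = -1060528/1378427 ≈ -0.76938)
D + v = -187/2412 - 1060528/1378427 = -2815759385/3324765924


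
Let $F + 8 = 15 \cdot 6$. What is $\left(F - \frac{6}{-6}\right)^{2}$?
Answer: $6889$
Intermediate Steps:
$F = 82$ ($F = -8 + 15 \cdot 6 = -8 + 90 = 82$)
$\left(F - \frac{6}{-6}\right)^{2} = \left(82 - \frac{6}{-6}\right)^{2} = \left(82 - -1\right)^{2} = \left(82 + 1\right)^{2} = 83^{2} = 6889$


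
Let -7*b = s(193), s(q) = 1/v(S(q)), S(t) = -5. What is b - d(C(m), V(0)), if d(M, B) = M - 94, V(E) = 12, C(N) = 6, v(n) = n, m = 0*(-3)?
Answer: 3081/35 ≈ 88.029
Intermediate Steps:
m = 0
s(q) = -1/5 (s(q) = 1/(-5) = -1/5)
d(M, B) = -94 + M
b = 1/35 (b = -1/7*(-1/5) = 1/35 ≈ 0.028571)
b - d(C(m), V(0)) = 1/35 - (-94 + 6) = 1/35 - 1*(-88) = 1/35 + 88 = 3081/35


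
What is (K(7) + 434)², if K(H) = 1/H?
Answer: 9235521/49 ≈ 1.8848e+5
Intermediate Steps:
K(H) = 1/H
(K(7) + 434)² = (1/7 + 434)² = (⅐ + 434)² = (3039/7)² = 9235521/49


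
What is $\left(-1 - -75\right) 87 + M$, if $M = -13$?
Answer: $6425$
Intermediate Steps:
$\left(-1 - -75\right) 87 + M = \left(-1 - -75\right) 87 - 13 = \left(-1 + 75\right) 87 - 13 = 74 \cdot 87 - 13 = 6438 - 13 = 6425$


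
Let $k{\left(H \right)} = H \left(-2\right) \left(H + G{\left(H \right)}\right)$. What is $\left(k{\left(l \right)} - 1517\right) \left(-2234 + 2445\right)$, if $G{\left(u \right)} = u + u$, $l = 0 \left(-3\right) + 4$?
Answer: $-340343$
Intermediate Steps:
$l = 4$ ($l = 0 + 4 = 4$)
$G{\left(u \right)} = 2 u$
$k{\left(H \right)} = - 6 H^{2}$ ($k{\left(H \right)} = H \left(-2\right) \left(H + 2 H\right) = - 2 H 3 H = - 6 H^{2}$)
$\left(k{\left(l \right)} - 1517\right) \left(-2234 + 2445\right) = \left(- 6 \cdot 4^{2} - 1517\right) \left(-2234 + 2445\right) = \left(\left(-6\right) 16 - 1517\right) 211 = \left(-96 - 1517\right) 211 = \left(-1613\right) 211 = -340343$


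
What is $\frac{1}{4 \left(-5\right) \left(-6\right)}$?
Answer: $\frac{1}{120} \approx 0.0083333$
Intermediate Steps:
$\frac{1}{4 \left(-5\right) \left(-6\right)} = \frac{1}{\left(-20\right) \left(-6\right)} = \frac{1}{120}$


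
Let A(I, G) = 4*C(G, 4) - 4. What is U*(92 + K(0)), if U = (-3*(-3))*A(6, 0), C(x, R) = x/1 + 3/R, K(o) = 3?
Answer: -855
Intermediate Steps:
C(x, R) = x + 3/R (C(x, R) = x*1 + 3/R = x + 3/R)
A(I, G) = -1 + 4*G (A(I, G) = 4*(G + 3/4) - 4 = 4*(3/4 + G) - 4 = (3 + 4*G) - 4 = -1 + 4*G)
U = -9 (U = (-3*(-3))*(-1 + 4*0) = 9*(-1 + 0) = 9*(-1) = -9)
U*(92 + K(0)) = -9*(92 + 3) = -9*95 = -855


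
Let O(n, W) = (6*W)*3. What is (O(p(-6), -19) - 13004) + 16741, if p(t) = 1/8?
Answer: 3395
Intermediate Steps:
p(t) = ⅛
O(n, W) = 18*W
(O(p(-6), -19) - 13004) + 16741 = (18*(-19) - 13004) + 16741 = (-342 - 13004) + 16741 = -13346 + 16741 = 3395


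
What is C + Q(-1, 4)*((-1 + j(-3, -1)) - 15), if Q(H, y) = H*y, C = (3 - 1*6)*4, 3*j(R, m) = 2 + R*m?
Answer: 136/3 ≈ 45.333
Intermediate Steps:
j(R, m) = ⅔ + R*m/3 (j(R, m) = (2 + R*m)/3 = ⅔ + R*m/3)
C = -12 (C = (3 - 6)*4 = -3*4 = -12)
C + Q(-1, 4)*((-1 + j(-3, -1)) - 15) = -12 + (-1*4)*((-1 + (⅔ + (⅓)*(-3)*(-1))) - 15) = -12 - 4*((-1 + (⅔ + 1)) - 15) = -12 - 4*((-1 + 5/3) - 15) = -12 - 4*(⅔ - 15) = -12 - 4*(-43/3) = -12 + 172/3 = 136/3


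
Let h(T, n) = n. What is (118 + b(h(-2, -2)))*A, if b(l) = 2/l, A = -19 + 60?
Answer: 4797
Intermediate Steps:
A = 41
(118 + b(h(-2, -2)))*A = (118 + 2/(-2))*41 = (118 + 2*(-½))*41 = (118 - 1)*41 = 117*41 = 4797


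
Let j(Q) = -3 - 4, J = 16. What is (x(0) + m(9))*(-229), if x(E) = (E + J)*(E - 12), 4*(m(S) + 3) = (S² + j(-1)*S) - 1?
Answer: 174727/4 ≈ 43682.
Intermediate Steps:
j(Q) = -7
m(S) = -13/4 - 7*S/4 + S²/4 (m(S) = -3 + ((S² - 7*S) - 1)/4 = -3 + (-1 + S² - 7*S)/4 = -3 + (-¼ - 7*S/4 + S²/4) = -13/4 - 7*S/4 + S²/4)
x(E) = (-12 + E)*(16 + E) (x(E) = (E + 16)*(E - 12) = (16 + E)*(-12 + E) = (-12 + E)*(16 + E))
(x(0) + m(9))*(-229) = ((-192 + 0² + 4*0) + (-13/4 - 7/4*9 + (¼)*9²))*(-229) = ((-192 + 0 + 0) + (-13/4 - 63/4 + (¼)*81))*(-229) = (-192 + (-13/4 - 63/4 + 81/4))*(-229) = (-192 + 5/4)*(-229) = -763/4*(-229) = 174727/4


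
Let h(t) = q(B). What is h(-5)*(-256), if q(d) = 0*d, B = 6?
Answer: 0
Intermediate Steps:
q(d) = 0
h(t) = 0
h(-5)*(-256) = 0*(-256) = 0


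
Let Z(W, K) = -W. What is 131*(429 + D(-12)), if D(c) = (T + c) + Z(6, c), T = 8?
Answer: 54889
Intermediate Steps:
D(c) = 2 + c (D(c) = (8 + c) - 1*6 = (8 + c) - 6 = 2 + c)
131*(429 + D(-12)) = 131*(429 + (2 - 12)) = 131*(429 - 10) = 131*419 = 54889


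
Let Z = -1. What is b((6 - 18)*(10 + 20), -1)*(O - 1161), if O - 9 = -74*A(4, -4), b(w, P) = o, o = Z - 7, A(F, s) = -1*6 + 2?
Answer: 6848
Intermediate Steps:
A(F, s) = -4 (A(F, s) = -6 + 2 = -4)
o = -8 (o = -1 - 7 = -8)
b(w, P) = -8
O = 305 (O = 9 - 74*(-4) = 9 + 296 = 305)
b((6 - 18)*(10 + 20), -1)*(O - 1161) = -8*(305 - 1161) = -8*(-856) = 6848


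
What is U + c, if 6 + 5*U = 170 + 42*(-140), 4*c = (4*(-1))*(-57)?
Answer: -5431/5 ≈ -1086.2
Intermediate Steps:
c = 57 (c = ((4*(-1))*(-57))/4 = (-4*(-57))/4 = (¼)*228 = 57)
U = -5716/5 (U = -6/5 + (170 + 42*(-140))/5 = -6/5 + (170 - 5880)/5 = -6/5 + (⅕)*(-5710) = -6/5 - 1142 = -5716/5 ≈ -1143.2)
U + c = -5716/5 + 57 = -5431/5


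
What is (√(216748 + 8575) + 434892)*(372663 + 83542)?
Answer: 198399904860 + 456205*√225323 ≈ 1.9862e+11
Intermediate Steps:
(√(216748 + 8575) + 434892)*(372663 + 83542) = (√225323 + 434892)*456205 = (434892 + √225323)*456205 = 198399904860 + 456205*√225323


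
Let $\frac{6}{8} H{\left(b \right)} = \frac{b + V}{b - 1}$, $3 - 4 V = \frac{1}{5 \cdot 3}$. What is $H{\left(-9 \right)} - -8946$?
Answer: $\frac{2013098}{225} \approx 8947.1$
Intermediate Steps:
$V = \frac{11}{15}$ ($V = \frac{3}{4} - \frac{1}{4 \cdot 5 \cdot 3} = \frac{3}{4} - \frac{1}{4 \cdot 15} = \frac{3}{4} - \frac{1}{60} = \frac{11}{15} \approx 0.73333$)
$H{\left(b \right)} = \frac{4 \left(\frac{11}{15} + b\right)}{3 \left(-1 + b\right)}$ ($H{\left(b \right)} = \frac{4 \frac{b + \frac{11}{15}}{b - 1}}{3} = \frac{4 \frac{\frac{11}{15} + b}{-1 + b}}{3} = \frac{4 \left(\frac{11}{15} + b\right)}{3 \left(-1 + b\right)}$)
$H{\left(-9 \right)} - -8946 = \frac{4 \left(11 + 15 \left(-9\right)\right)}{45 \left(-1 - 9\right)} - -8946 = \frac{4 \left(11 - 135\right)}{45 \left(-10\right)} + 8946 = \frac{4}{45} \left(- \frac{1}{10}\right) \left(-124\right) + 8946 = \frac{248}{225} + 8946 = \frac{2013098}{225}$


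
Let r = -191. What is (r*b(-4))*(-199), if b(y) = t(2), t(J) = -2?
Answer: -76018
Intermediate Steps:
b(y) = -2
(r*b(-4))*(-199) = -191*(-2)*(-199) = 382*(-199) = -76018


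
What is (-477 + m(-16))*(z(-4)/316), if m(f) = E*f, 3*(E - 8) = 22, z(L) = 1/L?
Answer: 2167/3792 ≈ 0.57147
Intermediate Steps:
E = 46/3 (E = 8 + (⅓)*22 = 8 + 22/3 = 46/3 ≈ 15.333)
m(f) = 46*f/3
(-477 + m(-16))*(z(-4)/316) = (-477 + (46/3)*(-16))*(1/(-4*316)) = (-477 - 736/3)*(-¼*1/316) = -2167/3*(-1/1264) = 2167/3792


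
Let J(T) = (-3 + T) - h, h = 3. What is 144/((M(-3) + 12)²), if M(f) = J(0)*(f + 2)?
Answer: 4/9 ≈ 0.44444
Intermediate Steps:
J(T) = -6 + T (J(T) = (-3 + T) - 1*3 = (-3 + T) - 3 = -6 + T)
M(f) = -12 - 6*f (M(f) = (-6 + 0)*(f + 2) = -6*(2 + f) = -12 - 6*f)
144/((M(-3) + 12)²) = 144/(((-12 - 6*(-3)) + 12)²) = 144/(((-12 + 18) + 12)²) = 144/((6 + 12)²) = 144/(18²) = 144/324 = 144*(1/324) = 4/9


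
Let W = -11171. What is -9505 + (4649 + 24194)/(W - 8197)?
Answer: -184121683/19368 ≈ -9506.5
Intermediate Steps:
-9505 + (4649 + 24194)/(W - 8197) = -9505 + (4649 + 24194)/(-11171 - 8197) = -9505 + 28843/(-19368) = -9505 + 28843*(-1/19368) = -9505 - 28843/19368 = -184121683/19368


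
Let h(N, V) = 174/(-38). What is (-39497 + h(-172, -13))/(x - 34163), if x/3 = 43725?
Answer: -375265/921614 ≈ -0.40718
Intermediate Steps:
h(N, V) = -87/19 (h(N, V) = 174*(-1/38) = -87/19)
x = 131175 (x = 3*43725 = 131175)
(-39497 + h(-172, -13))/(x - 34163) = (-39497 - 87/19)/(131175 - 34163) = -750530/19/97012 = -750530/19*1/97012 = -375265/921614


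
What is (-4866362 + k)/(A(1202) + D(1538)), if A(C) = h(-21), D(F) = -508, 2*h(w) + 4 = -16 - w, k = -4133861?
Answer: 18000446/1015 ≈ 17734.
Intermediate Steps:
h(w) = -10 - w/2 (h(w) = -2 + (-16 - w)/2 = -2 + (-8 - w/2) = -10 - w/2)
A(C) = ½ (A(C) = -10 - ½*(-21) = -10 + 21/2 = ½)
(-4866362 + k)/(A(1202) + D(1538)) = (-4866362 - 4133861)/(½ - 508) = -9000223/(-1015/2) = -9000223*(-2/1015) = 18000446/1015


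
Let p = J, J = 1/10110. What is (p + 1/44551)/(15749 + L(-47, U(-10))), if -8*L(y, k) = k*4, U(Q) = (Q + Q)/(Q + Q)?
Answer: 54661/7093291491585 ≈ 7.7060e-9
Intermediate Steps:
J = 1/10110 ≈ 9.8912e-5
p = 1/10110 ≈ 9.8912e-5
U(Q) = 1 (U(Q) = (2*Q)/((2*Q)) = (2*Q)*(1/(2*Q)) = 1)
L(y, k) = -k/2 (L(y, k) = -k*4/8 = -k/2)
(p + 1/44551)/(15749 + L(-47, U(-10))) = (1/10110 + 1/44551)/(15749 - 1/2*1) = (1/10110 + 1/44551)/(15749 - 1/2) = 54661/(450410610*(31497/2)) = (54661/450410610)*(2/31497) = 54661/7093291491585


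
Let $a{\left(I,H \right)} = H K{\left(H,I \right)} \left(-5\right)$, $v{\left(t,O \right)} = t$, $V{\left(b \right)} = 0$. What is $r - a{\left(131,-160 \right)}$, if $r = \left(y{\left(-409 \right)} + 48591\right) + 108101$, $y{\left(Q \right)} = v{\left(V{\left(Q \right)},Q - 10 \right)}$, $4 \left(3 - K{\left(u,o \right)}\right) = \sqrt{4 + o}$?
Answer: $154292 + 600 \sqrt{15} \approx 1.5662 \cdot 10^{5}$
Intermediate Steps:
$K{\left(u,o \right)} = 3 - \frac{\sqrt{4 + o}}{4}$
$y{\left(Q \right)} = 0$
$a{\left(I,H \right)} = - 5 H \left(3 - \frac{\sqrt{4 + I}}{4}\right)$ ($a{\left(I,H \right)} = H \left(3 - \frac{\sqrt{4 + I}}{4}\right) \left(-5\right) = - 5 H \left(3 - \frac{\sqrt{4 + I}}{4}\right)$)
$r = 156692$ ($r = \left(0 + 48591\right) + 108101 = 48591 + 108101 = 156692$)
$r - a{\left(131,-160 \right)} = 156692 - \frac{5}{4} \left(-160\right) \left(-12 + \sqrt{4 + 131}\right) = 156692 - \frac{5}{4} \left(-160\right) \left(-12 + \sqrt{135}\right) = 156692 - \frac{5}{4} \left(-160\right) \left(-12 + 3 \sqrt{15}\right) = 156692 - \left(2400 - 600 \sqrt{15}\right) = 154292 + 600 \sqrt{15}$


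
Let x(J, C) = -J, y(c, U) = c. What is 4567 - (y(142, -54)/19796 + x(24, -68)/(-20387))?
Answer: 921575647213/201790526 ≈ 4567.0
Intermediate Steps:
4567 - (y(142, -54)/19796 + x(24, -68)/(-20387)) = 4567 - (142/19796 - 1*24/(-20387)) = 4567 - (142*(1/19796) - 24*(-1/20387)) = 4567 - (71/9898 + 24/20387) = 4567 - 1*1685029/201790526 = 4567 - 1685029/201790526 = 921575647213/201790526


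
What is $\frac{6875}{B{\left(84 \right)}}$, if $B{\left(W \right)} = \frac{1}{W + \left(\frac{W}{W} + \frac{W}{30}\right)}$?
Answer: $603625$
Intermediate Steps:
$B{\left(W \right)} = \frac{1}{1 + \frac{31 W}{30}}$ ($B{\left(W \right)} = \frac{1}{W + \left(1 + W \frac{1}{30}\right)} = \frac{1}{W + \left(1 + \frac{W}{30}\right)} = \frac{1}{1 + \frac{31 W}{30}}$)
$\frac{6875}{B{\left(84 \right)}} = \frac{6875}{30 \frac{1}{30 + 31 \cdot 84}} = \frac{6875}{30 \frac{1}{30 + 2604}} = \frac{6875}{30 \cdot \frac{1}{2634}} = \frac{6875}{\frac{5}{439}} = 6875 \cdot \frac{439}{5} = 603625$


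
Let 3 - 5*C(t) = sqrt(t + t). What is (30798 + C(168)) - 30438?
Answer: 1803/5 - 4*sqrt(21)/5 ≈ 356.93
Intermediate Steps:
C(t) = 3/5 - sqrt(2)*sqrt(t)/5 (C(t) = 3/5 - sqrt(t + t)/5 = 3/5 - sqrt(2)*sqrt(t)/5)
(30798 + C(168)) - 30438 = (30798 + (3/5 - sqrt(2)*sqrt(168)/5)) - 30438 = (30798 + (3/5 - sqrt(2)*2*sqrt(42)/5)) - 30438 = (30798 + (3/5 - 4*sqrt(21)/5)) - 30438 = (153993/5 - 4*sqrt(21)/5) - 30438 = 1803/5 - 4*sqrt(21)/5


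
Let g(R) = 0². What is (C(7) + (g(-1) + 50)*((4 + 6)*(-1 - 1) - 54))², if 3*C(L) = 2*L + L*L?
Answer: 13535041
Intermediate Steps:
g(R) = 0
C(L) = L²/3 + 2*L/3 (C(L) = (2*L + L*L)/3 = (2*L + L²)/3 = (L² + 2*L)/3 = L²/3 + 2*L/3)
(C(7) + (g(-1) + 50)*((4 + 6)*(-1 - 1) - 54))² = ((⅓)*7*(2 + 7) + (0 + 50)*((4 + 6)*(-1 - 1) - 54))² = ((⅓)*7*9 + 50*(10*(-2) - 54))² = (21 + 50*(-20 - 54))² = (21 + 50*(-74))² = (21 - 3700)² = (-3679)² = 13535041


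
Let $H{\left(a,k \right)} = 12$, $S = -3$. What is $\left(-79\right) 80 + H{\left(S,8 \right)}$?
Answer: $-6308$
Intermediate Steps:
$\left(-79\right) 80 + H{\left(S,8 \right)} = \left(-79\right) 80 + 12 = -6320 + 12 = -6308$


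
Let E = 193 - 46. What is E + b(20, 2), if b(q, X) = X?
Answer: 149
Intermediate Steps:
E = 147
E + b(20, 2) = 147 + 2 = 149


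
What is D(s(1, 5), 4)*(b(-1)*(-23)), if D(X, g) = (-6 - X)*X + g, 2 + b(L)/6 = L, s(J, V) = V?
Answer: -21114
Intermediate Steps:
b(L) = -12 + 6*L
D(X, g) = g + X*(-6 - X) (D(X, g) = X*(-6 - X) + g = g + X*(-6 - X))
D(s(1, 5), 4)*(b(-1)*(-23)) = (4 - 1*5² - 6*5)*((-12 + 6*(-1))*(-23)) = (4 - 1*25 - 30)*((-12 - 6)*(-23)) = (4 - 25 - 30)*(-18*(-23)) = -51*414 = -21114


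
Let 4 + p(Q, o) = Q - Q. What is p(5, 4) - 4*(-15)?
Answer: 56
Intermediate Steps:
p(Q, o) = -4 (p(Q, o) = -4 + (Q - Q) = -4 + 0 = -4)
p(5, 4) - 4*(-15) = -4 - 4*(-15) = -4 + 60 = 56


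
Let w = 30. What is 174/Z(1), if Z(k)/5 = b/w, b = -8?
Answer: -261/2 ≈ -130.50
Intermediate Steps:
Z(k) = -4/3 (Z(k) = 5*(-8/30) = 5*(-8*1/30) = 5*(-4/15) = -4/3)
174/Z(1) = 174/(-4/3) = 174*(-¾) = -261/2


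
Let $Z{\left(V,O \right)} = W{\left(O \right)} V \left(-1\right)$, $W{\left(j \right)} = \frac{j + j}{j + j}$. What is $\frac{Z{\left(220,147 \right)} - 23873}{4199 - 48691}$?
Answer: $\frac{24093}{44492} \approx 0.54151$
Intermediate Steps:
$W{\left(j \right)} = 1$ ($W{\left(j \right)} = \frac{2 j}{2 j} = 2 j \frac{1}{2 j} = 1$)
$Z{\left(V,O \right)} = - V$ ($Z{\left(V,O \right)} = 1 V \left(-1\right) = V \left(-1\right) = - V$)
$\frac{Z{\left(220,147 \right)} - 23873}{4199 - 48691} = \frac{\left(-1\right) 220 - 23873}{4199 - 48691} = \frac{-220 - 23873}{-44492} = \left(-24093\right) \left(- \frac{1}{44492}\right) = \frac{24093}{44492}$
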